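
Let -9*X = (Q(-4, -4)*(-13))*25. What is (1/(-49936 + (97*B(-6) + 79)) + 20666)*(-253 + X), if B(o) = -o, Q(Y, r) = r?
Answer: -49897540301/6075 ≈ -8.2136e+6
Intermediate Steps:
X = -1300/9 (X = -(-4*(-13))*25/9 = -52*25/9 = -⅑*1300 = -1300/9 ≈ -144.44)
(1/(-49936 + (97*B(-6) + 79)) + 20666)*(-253 + X) = (1/(-49936 + (97*(-1*(-6)) + 79)) + 20666)*(-253 - 1300/9) = (1/(-49936 + (97*6 + 79)) + 20666)*(-3577/9) = (1/(-49936 + (582 + 79)) + 20666)*(-3577/9) = (1/(-49936 + 661) + 20666)*(-3577/9) = (1/(-49275) + 20666)*(-3577/9) = (-1/49275 + 20666)*(-3577/9) = (1018317149/49275)*(-3577/9) = -49897540301/6075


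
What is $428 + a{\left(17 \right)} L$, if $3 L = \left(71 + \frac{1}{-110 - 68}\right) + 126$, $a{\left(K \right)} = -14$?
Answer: $- \frac{131179}{267} \approx -491.31$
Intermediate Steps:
$L = \frac{35065}{534}$ ($L = \frac{\left(71 + \frac{1}{-110 - 68}\right) + 126}{3} = \frac{\left(71 + \frac{1}{-178}\right) + 126}{3} = \frac{\left(71 - \frac{1}{178}\right) + 126}{3} = \frac{\frac{12637}{178} + 126}{3} = \frac{1}{3} \cdot \frac{35065}{178} = \frac{35065}{534} \approx 65.665$)
$428 + a{\left(17 \right)} L = 428 - \frac{245455}{267} = - \frac{131179}{267}$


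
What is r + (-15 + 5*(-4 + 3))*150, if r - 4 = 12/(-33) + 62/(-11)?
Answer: -3002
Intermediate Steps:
r = -2 (r = 4 + (12/(-33) + 62/(-11)) = 4 + (12*(-1/33) + 62*(-1/11)) = 4 + (-4/11 - 62/11) = 4 - 6 = -2)
r + (-15 + 5*(-4 + 3))*150 = -2 + (-15 + 5*(-4 + 3))*150 = -2 + (-15 + 5*(-1))*150 = -2 + (-15 - 5)*150 = -2 - 20*150 = -2 - 3000 = -3002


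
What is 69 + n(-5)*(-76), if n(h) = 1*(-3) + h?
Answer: 677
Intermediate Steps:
n(h) = -3 + h
69 + n(-5)*(-76) = 69 + (-3 - 5)*(-76) = 69 - 8*(-76) = 69 + 608 = 677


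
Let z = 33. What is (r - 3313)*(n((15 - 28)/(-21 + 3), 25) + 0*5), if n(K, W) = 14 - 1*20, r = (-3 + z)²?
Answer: 14478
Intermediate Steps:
r = 900 (r = (-3 + 33)² = 30² = 900)
n(K, W) = -6 (n(K, W) = 14 - 20 = -6)
(r - 3313)*(n((15 - 28)/(-21 + 3), 25) + 0*5) = (900 - 3313)*(-6 + 0*5) = -2413*(-6 + 0) = -2413*(-6) = 14478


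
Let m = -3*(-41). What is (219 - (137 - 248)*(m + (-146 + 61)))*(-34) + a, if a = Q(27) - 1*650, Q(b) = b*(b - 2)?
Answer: -150833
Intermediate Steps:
m = 123
Q(b) = b*(-2 + b)
a = 25 (a = 27*(-2 + 27) - 1*650 = 27*25 - 650 = 675 - 650 = 25)
(219 - (137 - 248)*(m + (-146 + 61)))*(-34) + a = (219 - (137 - 248)*(123 + (-146 + 61)))*(-34) + 25 = (219 - (-111)*(123 - 85))*(-34) + 25 = (219 - (-111)*38)*(-34) + 25 = (219 - 1*(-4218))*(-34) + 25 = (219 + 4218)*(-34) + 25 = 4437*(-34) + 25 = -150858 + 25 = -150833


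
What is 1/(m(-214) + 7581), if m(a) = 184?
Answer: 1/7765 ≈ 0.00012878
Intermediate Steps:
1/(m(-214) + 7581) = 1/(184 + 7581) = 1/7765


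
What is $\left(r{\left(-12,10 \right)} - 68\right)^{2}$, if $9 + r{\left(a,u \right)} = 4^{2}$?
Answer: $3721$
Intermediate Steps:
$r{\left(a,u \right)} = 7$ ($r{\left(a,u \right)} = -9 + 4^{2} = -9 + 16 = 7$)
$\left(r{\left(-12,10 \right)} - 68\right)^{2} = \left(7 - 68\right)^{2} = \left(-61\right)^{2} = 3721$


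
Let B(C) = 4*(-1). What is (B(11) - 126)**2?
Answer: 16900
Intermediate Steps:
B(C) = -4
(B(11) - 126)**2 = (-4 - 126)**2 = (-130)**2 = 16900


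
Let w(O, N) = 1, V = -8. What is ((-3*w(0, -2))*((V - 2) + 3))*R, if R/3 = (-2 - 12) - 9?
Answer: -1449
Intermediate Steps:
R = -69 (R = 3*((-2 - 12) - 9) = 3*(-14 - 9) = 3*(-23) = -69)
((-3*w(0, -2))*((V - 2) + 3))*R = ((-3*1)*((-8 - 2) + 3))*(-69) = -3*(-10 + 3)*(-69) = -3*(-7)*(-69) = 21*(-69) = -1449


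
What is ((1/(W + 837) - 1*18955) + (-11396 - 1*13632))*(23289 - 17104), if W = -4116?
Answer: -892002295730/3279 ≈ -2.7203e+8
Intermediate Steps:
((1/(W + 837) - 1*18955) + (-11396 - 1*13632))*(23289 - 17104) = ((1/(-4116 + 837) - 1*18955) + (-11396 - 1*13632))*(23289 - 17104) = ((1/(-3279) - 18955) + (-11396 - 13632))*6185 = ((-1/3279 - 18955) - 25028)*6185 = (-62153446/3279 - 25028)*6185 = -144220258/3279*6185 = -892002295730/3279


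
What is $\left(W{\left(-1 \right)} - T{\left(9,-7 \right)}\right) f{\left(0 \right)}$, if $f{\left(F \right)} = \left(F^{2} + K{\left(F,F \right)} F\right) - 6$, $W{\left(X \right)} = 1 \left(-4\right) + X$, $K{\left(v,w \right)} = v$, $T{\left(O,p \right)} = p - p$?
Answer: $30$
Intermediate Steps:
$T{\left(O,p \right)} = 0$
$W{\left(X \right)} = -4 + X$
$f{\left(F \right)} = -6 + 2 F^{2}$ ($f{\left(F \right)} = \left(F^{2} + F F\right) - 6 = \left(F^{2} + F^{2}\right) - 6 = 2 F^{2} - 6 = -6 + 2 F^{2}$)
$\left(W{\left(-1 \right)} - T{\left(9,-7 \right)}\right) f{\left(0 \right)} = \left(\left(-4 - 1\right) - 0\right) \left(-6 + 2 \cdot 0^{2}\right) = \left(-5 + 0\right) \left(-6 + 2 \cdot 0\right) = - 5 \left(-6 + 0\right) = \left(-5\right) \left(-6\right) = 30$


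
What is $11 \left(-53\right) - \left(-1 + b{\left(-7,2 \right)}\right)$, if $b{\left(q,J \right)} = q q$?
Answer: $-631$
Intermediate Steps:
$b{\left(q,J \right)} = q^{2}$
$11 \left(-53\right) - \left(-1 + b{\left(-7,2 \right)}\right) = 11 \left(-53\right) + \left(\left(1 \left(-1\right) + 2\right) - \left(-7\right)^{2}\right) = -583 + \left(\left(-1 + 2\right) - 49\right) = -583 + \left(1 - 49\right) = -583 - 48 = -631$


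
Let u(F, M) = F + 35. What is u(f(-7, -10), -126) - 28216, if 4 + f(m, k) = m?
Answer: -28192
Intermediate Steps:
f(m, k) = -4 + m
u(F, M) = 35 + F
u(f(-7, -10), -126) - 28216 = (35 + (-4 - 7)) - 28216 = (35 - 11) - 28216 = 24 - 28216 = -28192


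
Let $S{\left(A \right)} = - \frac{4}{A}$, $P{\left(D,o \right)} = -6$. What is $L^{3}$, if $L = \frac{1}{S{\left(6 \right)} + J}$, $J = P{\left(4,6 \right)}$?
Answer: $- \frac{27}{8000} \approx -0.003375$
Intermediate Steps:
$J = -6$
$L = - \frac{3}{20}$ ($L = \frac{1}{- \frac{4}{6} - 6} = \frac{1}{\left(-4\right) \frac{1}{6} - 6} = \frac{1}{- \frac{2}{3} - 6} = \frac{1}{- \frac{20}{3}} = - \frac{3}{20} \approx -0.15$)
$L^{3} = \left(- \frac{3}{20}\right)^{3} = - \frac{27}{8000}$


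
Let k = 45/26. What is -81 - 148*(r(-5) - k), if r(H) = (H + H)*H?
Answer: -93923/13 ≈ -7224.8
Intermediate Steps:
r(H) = 2*H**2 (r(H) = (2*H)*H = 2*H**2)
k = 45/26 (k = 45*(1/26) = 45/26 ≈ 1.7308)
-81 - 148*(r(-5) - k) = -81 - 148*(2*(-5)**2 - 1*45/26) = -81 - 148*(2*25 - 45/26) = -81 - 148*(50 - 45/26) = -81 - 148*1255/26 = -81 - 92870/13 = -93923/13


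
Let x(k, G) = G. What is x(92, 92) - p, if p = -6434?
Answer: 6526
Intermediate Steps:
x(92, 92) - p = 92 - 1*(-6434) = 92 + 6434 = 6526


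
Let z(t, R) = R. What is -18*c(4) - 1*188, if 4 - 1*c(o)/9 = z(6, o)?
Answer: -188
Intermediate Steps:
c(o) = 36 - 9*o
-18*c(4) - 1*188 = -18*(36 - 9*4) - 1*188 = -18*(36 - 36) - 188 = -18*0 - 188 = 0 - 188 = -188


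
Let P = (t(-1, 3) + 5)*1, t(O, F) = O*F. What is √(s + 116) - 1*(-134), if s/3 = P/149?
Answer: 134 + √2576210/149 ≈ 144.77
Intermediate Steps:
t(O, F) = F*O
P = 2 (P = (3*(-1) + 5)*1 = (-3 + 5)*1 = 2*1 = 2)
s = 6/149 (s = 3*(2/149) = 6/149 ≈ 0.040268)
√(s + 116) - 1*(-134) = √(6/149 + 116) - 1*(-134) = √(17290/149) + 134 = √2576210/149 + 134 = 134 + √2576210/149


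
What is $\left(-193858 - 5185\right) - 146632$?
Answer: $-345675$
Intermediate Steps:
$\left(-193858 - 5185\right) - 146632 = -199043 - 146632 = -345675$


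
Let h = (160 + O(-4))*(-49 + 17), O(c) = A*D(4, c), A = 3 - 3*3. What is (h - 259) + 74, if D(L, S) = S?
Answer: -6073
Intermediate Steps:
A = -6 (A = 3 - 9 = -6)
O(c) = -6*c
h = -5888 (h = (160 - 6*(-4))*(-49 + 17) = (160 + 24)*(-32) = 184*(-32) = -5888)
(h - 259) + 74 = (-5888 - 259) + 74 = -6147 + 74 = -6073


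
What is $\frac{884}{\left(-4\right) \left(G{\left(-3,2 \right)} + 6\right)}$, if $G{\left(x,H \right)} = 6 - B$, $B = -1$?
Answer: $-17$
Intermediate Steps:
$G{\left(x,H \right)} = 7$ ($G{\left(x,H \right)} = 6 - -1 = 6 + 1 = 7$)
$\frac{884}{\left(-4\right) \left(G{\left(-3,2 \right)} + 6\right)} = \frac{884}{\left(-4\right) \left(7 + 6\right)} = \frac{884}{\left(-4\right) 13} = \frac{884}{-52} = 884 \left(- \frac{1}{52}\right) = -17$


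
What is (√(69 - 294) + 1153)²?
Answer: 1329184 + 34590*I ≈ 1.3292e+6 + 34590.0*I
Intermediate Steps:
(√(69 - 294) + 1153)² = (√(-225) + 1153)² = (15*I + 1153)² = (1153 + 15*I)²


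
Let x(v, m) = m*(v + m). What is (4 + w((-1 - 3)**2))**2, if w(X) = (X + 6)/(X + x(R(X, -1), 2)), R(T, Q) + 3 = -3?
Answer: 729/16 ≈ 45.563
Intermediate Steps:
R(T, Q) = -6 (R(T, Q) = -3 - 3 = -6)
x(v, m) = m*(m + v)
w(X) = (6 + X)/(-8 + X) (w(X) = (X + 6)/(X + 2*(2 - 6)) = (6 + X)/(X + 2*(-4)) = (6 + X)/(X - 8) = (6 + X)/(-8 + X))
(4 + w((-1 - 3)**2))**2 = (4 + (6 + (-1 - 3)**2)/(-8 + (-1 - 3)**2))**2 = (4 + (6 + (-4)**2)/(-8 + (-4)**2))**2 = (4 + (6 + 16)/(-8 + 16))**2 = (4 + 22/8)**2 = (4 + (1/8)*22)**2 = (4 + 11/4)**2 = (27/4)**2 = 729/16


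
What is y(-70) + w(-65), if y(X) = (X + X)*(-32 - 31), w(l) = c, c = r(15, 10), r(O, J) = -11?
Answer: 8809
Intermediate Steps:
c = -11
w(l) = -11
y(X) = -126*X (y(X) = (2*X)*(-63) = -126*X)
y(-70) + w(-65) = -126*(-70) - 11 = 8820 - 11 = 8809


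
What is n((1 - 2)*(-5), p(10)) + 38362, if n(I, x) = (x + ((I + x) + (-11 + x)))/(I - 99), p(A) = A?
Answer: 1803002/47 ≈ 38362.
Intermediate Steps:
n(I, x) = (-11 + I + 3*x)/(-99 + I) (n(I, x) = (x + (-11 + I + 2*x))/(-99 + I) = (-11 + I + 3*x)/(-99 + I))
n((1 - 2)*(-5), p(10)) + 38362 = (-11 + (1 - 2)*(-5) + 3*10)/(-99 + (1 - 2)*(-5)) + 38362 = (-11 - 1*(-5) + 30)/(-99 - 1*(-5)) + 38362 = (-11 + 5 + 30)/(-99 + 5) + 38362 = 24/(-94) + 38362 = -1/94*24 + 38362 = -12/47 + 38362 = 1803002/47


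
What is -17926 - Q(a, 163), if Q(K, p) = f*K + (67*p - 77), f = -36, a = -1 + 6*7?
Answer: -27294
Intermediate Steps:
a = 41 (a = -1 + 42 = 41)
Q(K, p) = -77 - 36*K + 67*p (Q(K, p) = -36*K + (67*p - 77) = -36*K + (-77 + 67*p) = -77 - 36*K + 67*p)
-17926 - Q(a, 163) = -17926 - (-77 - 36*41 + 67*163) = -17926 - (-77 - 1476 + 10921) = -17926 - 1*9368 = -17926 - 9368 = -27294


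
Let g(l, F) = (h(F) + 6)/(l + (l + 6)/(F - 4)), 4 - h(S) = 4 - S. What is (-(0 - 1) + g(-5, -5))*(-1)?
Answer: -37/46 ≈ -0.80435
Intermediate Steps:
h(S) = S (h(S) = 4 - (4 - S) = 4 + (-4 + S) = S)
g(l, F) = (6 + F)/(l + (6 + l)/(-4 + F)) (g(l, F) = (F + 6)/(l + (l + 6)/(F - 4)) = (6 + F)/(l + (6 + l)/(-4 + F)))
(-(0 - 1) + g(-5, -5))*(-1) = (-(0 - 1) + (-24 + (-5)² + 2*(-5))/(6 - 3*(-5) - 5*(-5)))*(-1) = (-1*(-1) + (-24 + 25 - 10)/(6 + 15 + 25))*(-1) = (1 - 9/46)*(-1) = (37/46)*(-1) = -37/46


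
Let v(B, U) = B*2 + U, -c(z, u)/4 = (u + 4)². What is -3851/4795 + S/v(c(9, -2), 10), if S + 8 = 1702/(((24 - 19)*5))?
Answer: -932014/263725 ≈ -3.5340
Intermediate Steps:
c(z, u) = -4*(4 + u)² (c(z, u) = -4*(u + 4)² = -4*(4 + u)²)
v(B, U) = U + 2*B (v(B, U) = 2*B + U = U + 2*B)
S = 1502/25 (S = -8 + 1702/(((24 - 19)*5)) = -8 + 1702/((5*5)) = -8 + 1702/25 = 1502/25 ≈ 60.080)
-3851/4795 + S/v(c(9, -2), 10) = -3851/4795 + 1502/(25*(10 + 2*(-4*(4 - 2)²))) = -3851*1/4795 + 1502/(25*(10 + 2*(-4*2²))) = -3851/4795 + 1502/(25*(10 + 2*(-4*4))) = -3851/4795 + 1502/(25*(10 + 2*(-16))) = -3851/4795 + 1502/(25*(10 - 32)) = -3851/4795 + (1502/25)/(-22) = -3851/4795 + (1502/25)*(-1/22) = -3851/4795 - 751/275 = -932014/263725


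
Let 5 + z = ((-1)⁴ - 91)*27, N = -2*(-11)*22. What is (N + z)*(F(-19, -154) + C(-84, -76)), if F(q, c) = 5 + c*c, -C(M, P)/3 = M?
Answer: -46771323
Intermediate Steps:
C(M, P) = -3*M
F(q, c) = 5 + c²
N = 484 (N = 22*22 = 484)
z = -2435 (z = -5 + ((-1)⁴ - 91)*27 = -5 + (1 - 91)*27 = -5 - 90*27 = -5 - 2430 = -2435)
(N + z)*(F(-19, -154) + C(-84, -76)) = (484 - 2435)*((5 + (-154)²) - 3*(-84)) = -1951*((5 + 23716) + 252) = -1951*(23721 + 252) = -1951*23973 = -46771323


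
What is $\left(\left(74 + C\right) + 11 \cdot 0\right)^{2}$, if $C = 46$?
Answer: $14400$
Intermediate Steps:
$\left(\left(74 + C\right) + 11 \cdot 0\right)^{2} = \left(\left(74 + 46\right) + 11 \cdot 0\right)^{2} = \left(120 + 0\right)^{2} = 120^{2} = 14400$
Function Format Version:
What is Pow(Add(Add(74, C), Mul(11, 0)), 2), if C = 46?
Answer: 14400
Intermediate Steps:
Pow(Add(Add(74, C), Mul(11, 0)), 2) = Pow(Add(Add(74, 46), Mul(11, 0)), 2) = Pow(Add(120, 0), 2) = Pow(120, 2) = 14400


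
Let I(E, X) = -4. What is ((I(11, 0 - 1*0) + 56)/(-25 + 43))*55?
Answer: 1430/9 ≈ 158.89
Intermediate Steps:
((I(11, 0 - 1*0) + 56)/(-25 + 43))*55 = ((-4 + 56)/(-25 + 43))*55 = (52/18)*55 = (52*(1/18))*55 = (26/9)*55 = 1430/9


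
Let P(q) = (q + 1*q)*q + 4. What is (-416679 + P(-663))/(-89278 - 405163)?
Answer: -462463/494441 ≈ -0.93532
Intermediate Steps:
P(q) = 4 + 2*q² (P(q) = (q + q)*q + 4 = (2*q)*q + 4 = 2*q² + 4 = 4 + 2*q²)
(-416679 + P(-663))/(-89278 - 405163) = (-416679 + (4 + 2*(-663)²))/(-89278 - 405163) = (-416679 + (4 + 2*439569))/(-494441) = (-416679 + (4 + 879138))*(-1/494441) = (-416679 + 879142)*(-1/494441) = 462463*(-1/494441) = -462463/494441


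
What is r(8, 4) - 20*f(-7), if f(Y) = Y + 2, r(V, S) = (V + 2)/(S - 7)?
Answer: 290/3 ≈ 96.667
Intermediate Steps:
r(V, S) = (2 + V)/(-7 + S)
f(Y) = 2 + Y
r(8, 4) - 20*f(-7) = (2 + 8)/(-7 + 4) - 20*(2 - 7) = 10/(-3) - 20*(-5) = -⅓*10 + 100 = -10/3 + 100 = 290/3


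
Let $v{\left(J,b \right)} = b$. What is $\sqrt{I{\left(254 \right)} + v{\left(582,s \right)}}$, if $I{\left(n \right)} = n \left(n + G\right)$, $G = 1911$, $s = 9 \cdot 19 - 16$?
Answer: $\sqrt{550065} \approx 741.66$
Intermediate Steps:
$s = 155$ ($s = 171 - 16 = 155$)
$I{\left(n \right)} = n \left(1911 + n\right)$ ($I{\left(n \right)} = n \left(n + 1911\right) = n \left(1911 + n\right)$)
$\sqrt{I{\left(254 \right)} + v{\left(582,s \right)}} = \sqrt{254 \left(1911 + 254\right) + 155} = \sqrt{254 \cdot 2165 + 155} = \sqrt{549910 + 155} = \sqrt{550065}$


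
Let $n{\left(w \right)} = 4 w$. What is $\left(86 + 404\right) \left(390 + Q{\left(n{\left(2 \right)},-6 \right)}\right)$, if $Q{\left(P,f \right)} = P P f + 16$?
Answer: $10780$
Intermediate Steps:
$Q{\left(P,f \right)} = 16 + f P^{2}$ ($Q{\left(P,f \right)} = P^{2} f + 16 = f P^{2} + 16 = 16 + f P^{2}$)
$\left(86 + 404\right) \left(390 + Q{\left(n{\left(2 \right)},-6 \right)}\right) = \left(86 + 404\right) \left(390 + \left(16 - 6 \left(4 \cdot 2\right)^{2}\right)\right) = 490 \left(390 + \left(16 - 6 \cdot 8^{2}\right)\right) = 490 \left(390 + \left(16 - 384\right)\right) = 490 \left(390 - 368\right) = 490 \cdot 22 = 10780$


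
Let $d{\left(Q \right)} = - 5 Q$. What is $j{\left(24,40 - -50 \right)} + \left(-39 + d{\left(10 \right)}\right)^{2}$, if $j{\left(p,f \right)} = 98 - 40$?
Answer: $7979$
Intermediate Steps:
$j{\left(p,f \right)} = 58$ ($j{\left(p,f \right)} = 98 - 40 = 58$)
$j{\left(24,40 - -50 \right)} + \left(-39 + d{\left(10 \right)}\right)^{2} = 58 + \left(-39 - 50\right)^{2} = 58 + \left(-89\right)^{2} = 58 + 7921 = 7979$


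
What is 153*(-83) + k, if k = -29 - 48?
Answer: -12776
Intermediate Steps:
k = -77
153*(-83) + k = 153*(-83) - 77 = -12699 - 77 = -12776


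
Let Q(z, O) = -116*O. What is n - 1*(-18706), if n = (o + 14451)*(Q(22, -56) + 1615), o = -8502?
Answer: 48271045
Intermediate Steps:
n = 48252339 (n = (-8502 + 14451)*(-116*(-56) + 1615) = 5949*(6496 + 1615) = 5949*8111 = 48252339)
n - 1*(-18706) = 48252339 - 1*(-18706) = 48252339 + 18706 = 48271045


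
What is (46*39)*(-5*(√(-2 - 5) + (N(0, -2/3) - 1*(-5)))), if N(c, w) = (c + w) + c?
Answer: -38870 - 8970*I*√7 ≈ -38870.0 - 23732.0*I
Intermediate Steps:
N(c, w) = w + 2*c
(46*39)*(-5*(√(-2 - 5) + (N(0, -2/3) - 1*(-5)))) = (46*39)*(-5*(√(-2 - 5) + ((-2/3 + 2*0) - 1*(-5)))) = 1794*(-5*(√(-7) + ((-2*⅓ + 0) + 5))) = 1794*(-5*(I*√7 + ((-⅔ + 0) + 5))) = 1794*(-5*(I*√7 + (-⅔ + 5))) = 1794*(-5*(I*√7 + 13/3)) = 1794*(-5*(13/3 + I*√7)) = 1794*(-65/3 - 5*I*√7) = -38870 - 8970*I*√7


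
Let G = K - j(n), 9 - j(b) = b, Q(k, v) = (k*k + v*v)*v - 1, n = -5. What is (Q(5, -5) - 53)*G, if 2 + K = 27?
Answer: -3344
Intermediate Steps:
K = 25 (K = -2 + 27 = 25)
Q(k, v) = -1 + v*(k² + v²) (Q(k, v) = (k² + v²)*v - 1 = v*(k² + v²) - 1 = -1 + v*(k² + v²))
j(b) = 9 - b
G = 11 (G = 25 - (9 - 1*(-5)) = 25 - (9 + 5) = 25 - 1*14 = 25 - 14 = 11)
(Q(5, -5) - 53)*G = ((-1 + (-5)³ - 5*5²) - 53)*11 = ((-1 - 125 - 5*25) - 53)*11 = ((-1 - 125 - 125) - 53)*11 = (-251 - 53)*11 = -304*11 = -3344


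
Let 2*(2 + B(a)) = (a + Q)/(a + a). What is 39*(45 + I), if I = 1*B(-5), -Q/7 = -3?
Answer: 8229/5 ≈ 1645.8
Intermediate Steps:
Q = 21 (Q = -7*(-3) = 21)
B(a) = -2 + (21 + a)/(4*a) (B(a) = -2 + ((a + 21)/(a + a))/2 = -2 + ((21 + a)/((2*a)))/2 = -2 + ((21 + a)*(1/(2*a)))/2 = -2 + ((21 + a)/(2*a))/2 = -2 + (21 + a)/(4*a))
I = -14/5 (I = 1*((7/4)*(3 - 1*(-5))/(-5)) = 1*((7/4)*(-1/5)*(3 + 5)) = 1*((7/4)*(-1/5)*8) = 1*(-14/5) = -14/5 ≈ -2.8000)
39*(45 + I) = 39*(45 - 14/5) = 39*(211/5) = 8229/5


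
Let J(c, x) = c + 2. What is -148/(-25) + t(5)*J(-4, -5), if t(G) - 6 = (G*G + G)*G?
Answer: -7652/25 ≈ -306.08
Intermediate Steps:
J(c, x) = 2 + c
t(G) = 6 + G*(G + G²) (t(G) = 6 + (G*G + G)*G = 6 + (G² + G)*G = 6 + (G + G²)*G = 6 + G*(G + G²))
-148/(-25) + t(5)*J(-4, -5) = -148/(-25) + (6 + 5² + 5³)*(2 - 4) = -148*(-1/25) + (6 + 25 + 125)*(-2) = 148/25 + 156*(-2) = 148/25 - 312 = -7652/25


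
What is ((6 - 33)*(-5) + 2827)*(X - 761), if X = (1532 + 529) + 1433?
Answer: 8095146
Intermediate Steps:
X = 3494 (X = 2061 + 1433 = 3494)
((6 - 33)*(-5) + 2827)*(X - 761) = ((6 - 33)*(-5) + 2827)*(3494 - 761) = (-27*(-5) + 2827)*2733 = (135 + 2827)*2733 = 2962*2733 = 8095146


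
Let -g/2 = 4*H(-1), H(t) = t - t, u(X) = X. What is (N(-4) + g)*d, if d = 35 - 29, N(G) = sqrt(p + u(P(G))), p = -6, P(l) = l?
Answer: 6*I*sqrt(10) ≈ 18.974*I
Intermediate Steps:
N(G) = sqrt(-6 + G)
H(t) = 0
d = 6
g = 0 (g = -8*0 = -2*0 = 0)
(N(-4) + g)*d = (sqrt(-6 - 4) + 0)*6 = (sqrt(-10) + 0)*6 = (I*sqrt(10) + 0)*6 = (I*sqrt(10))*6 = 6*I*sqrt(10)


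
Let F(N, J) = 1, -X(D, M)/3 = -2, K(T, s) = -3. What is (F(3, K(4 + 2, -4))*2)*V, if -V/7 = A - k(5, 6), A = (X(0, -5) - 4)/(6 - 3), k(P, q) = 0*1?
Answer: -28/3 ≈ -9.3333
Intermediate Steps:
k(P, q) = 0
X(D, M) = 6 (X(D, M) = -3*(-2) = 6)
A = ⅔ (A = (6 - 4)/(6 - 3) = 2/3 = 2*(⅓) = ⅔ ≈ 0.66667)
V = -14/3 (V = -7*(⅔ - 1*0) = -7*(⅔ + 0) = -7*⅔ = -14/3 ≈ -4.6667)
(F(3, K(4 + 2, -4))*2)*V = (1*2)*(-14/3) = 2*(-14/3) = -28/3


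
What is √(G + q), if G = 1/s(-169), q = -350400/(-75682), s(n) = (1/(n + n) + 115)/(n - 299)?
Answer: 2*√302996379049443606/1470841829 ≈ 0.74848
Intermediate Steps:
s(n) = (115 + 1/(2*n))/(-299 + n) (s(n) = (1/(2*n) + 115)/(-299 + n) = (115 + 1/(2*n))/(-299 + n))
q = 175200/37841 (q = -350400*(-1/75682) = 175200/37841 ≈ 4.6299)
G = -158184/38869 (G = 1/((½)*(1 + 230*(-169))/(-169*(-299 - 169))) = 1/((½)*(-1/169)*(1 - 38870)/(-468)) = 1/((½)*(-1/169)*(-1/468)*(-38869)) = 1/(-38869/158184) = -158184/38869 ≈ -4.0697)
√(G + q) = √(-158184/38869 + 175200/37841) = √(824008056/1470841829) = 2*√302996379049443606/1470841829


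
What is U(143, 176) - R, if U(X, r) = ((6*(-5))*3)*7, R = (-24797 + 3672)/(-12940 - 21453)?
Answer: -21688715/34393 ≈ -630.61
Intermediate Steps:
R = 21125/34393 (R = -21125/(-34393) = -21125*(-1/34393) = 21125/34393 ≈ 0.61422)
U(X, r) = -630 (U(X, r) = -30*3*7 = -90*7 = -630)
U(143, 176) - R = -630 - 1*21125/34393 = -630 - 21125/34393 = -21688715/34393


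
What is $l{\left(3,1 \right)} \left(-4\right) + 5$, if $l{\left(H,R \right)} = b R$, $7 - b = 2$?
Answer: $-15$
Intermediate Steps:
$b = 5$ ($b = 7 - 2 = 5$)
$l{\left(H,R \right)} = 5 R$
$l{\left(3,1 \right)} \left(-4\right) + 5 = 5 \cdot 1 \left(-4\right) + 5 = 5 \left(-4\right) + 5 = -20 + 5 = -15$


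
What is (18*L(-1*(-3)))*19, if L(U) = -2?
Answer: -684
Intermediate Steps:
(18*L(-1*(-3)))*19 = (18*(-2))*19 = -36*19 = -684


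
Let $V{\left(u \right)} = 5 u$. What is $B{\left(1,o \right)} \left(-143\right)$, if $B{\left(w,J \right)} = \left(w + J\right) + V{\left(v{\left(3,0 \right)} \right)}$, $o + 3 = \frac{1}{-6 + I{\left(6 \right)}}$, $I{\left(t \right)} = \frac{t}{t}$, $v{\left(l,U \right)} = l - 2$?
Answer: $- \frac{2002}{5} \approx -400.4$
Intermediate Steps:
$v{\left(l,U \right)} = -2 + l$
$I{\left(t \right)} = 1$
$o = - \frac{16}{5}$ ($o = -3 + \frac{1}{-6 + 1} = -3 + \frac{1}{-5} = -3 - \frac{1}{5} = - \frac{16}{5} \approx -3.2$)
$B{\left(w,J \right)} = 5 + J + w$ ($B{\left(w,J \right)} = \left(w + J\right) + 5 \left(-2 + 3\right) = \left(J + w\right) + 5 \cdot 1 = \left(J + w\right) + 5 = 5 + J + w$)
$B{\left(1,o \right)} \left(-143\right) = \left(5 - \frac{16}{5} + 1\right) \left(-143\right) = \frac{14}{5} \left(-143\right) = - \frac{2002}{5}$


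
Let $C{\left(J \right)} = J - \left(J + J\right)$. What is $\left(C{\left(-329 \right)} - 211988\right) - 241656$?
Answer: $-453315$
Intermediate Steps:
$C{\left(J \right)} = - J$ ($C{\left(J \right)} = J - 2 J = - J$)
$\left(C{\left(-329 \right)} - 211988\right) - 241656 = \left(\left(-1\right) \left(-329\right) - 211988\right) - 241656 = \left(329 - 211988\right) - 241656 = -211659 - 241656 = -453315$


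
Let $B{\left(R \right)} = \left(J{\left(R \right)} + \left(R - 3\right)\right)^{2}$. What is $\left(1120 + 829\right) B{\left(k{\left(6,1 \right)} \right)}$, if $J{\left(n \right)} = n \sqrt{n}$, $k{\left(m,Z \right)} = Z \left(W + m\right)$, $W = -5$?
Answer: $1949$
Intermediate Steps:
$k{\left(m,Z \right)} = Z \left(-5 + m\right)$
$J{\left(n \right)} = n^{\frac{3}{2}}$
$B{\left(R \right)} = \left(-3 + R + R^{\frac{3}{2}}\right)^{2}$ ($B{\left(R \right)} = \left(R^{\frac{3}{2}} + \left(R - 3\right)\right)^{2} = \left(R^{\frac{3}{2}} + \left(-3 + R\right)\right)^{2} = \left(-3 + R + R^{\frac{3}{2}}\right)^{2}$)
$\left(1120 + 829\right) B{\left(k{\left(6,1 \right)} \right)} = \left(1120 + 829\right) \left(-3 + 1 \left(-5 + 6\right) + \left(1 \left(-5 + 6\right)\right)^{\frac{3}{2}}\right)^{2} = 1949 \left(-3 + 1 \cdot 1 + \left(1 \cdot 1\right)^{\frac{3}{2}}\right)^{2} = 1949 \left(-3 + 1 + 1^{\frac{3}{2}}\right)^{2} = 1949 \left(-3 + 1 + 1\right)^{2} = 1949 \left(-1\right)^{2} = 1949 \cdot 1 = 1949$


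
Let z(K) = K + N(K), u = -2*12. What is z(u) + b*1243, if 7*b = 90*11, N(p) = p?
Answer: 1230234/7 ≈ 1.7575e+5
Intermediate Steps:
u = -24
b = 990/7 (b = (90*11)/7 = (⅐)*990 = 990/7 ≈ 141.43)
z(K) = 2*K (z(K) = K + K = 2*K)
z(u) + b*1243 = 2*(-24) + (990/7)*1243 = -48 + 1230570/7 = 1230234/7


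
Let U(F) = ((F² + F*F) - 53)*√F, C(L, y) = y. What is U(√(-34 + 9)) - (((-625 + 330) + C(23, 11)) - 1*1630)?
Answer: 1914 - 103*(-1)^(¼)*√5 ≈ 1751.1 - 162.86*I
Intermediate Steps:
U(F) = √F*(-53 + 2*F²) (U(F) = ((F² + F²) - 53)*√F = (2*F² - 53)*√F = (-53 + 2*F²)*√F = √F*(-53 + 2*F²))
U(√(-34 + 9)) - (((-625 + 330) + C(23, 11)) - 1*1630) = √(√(-34 + 9))*(-53 + 2*(√(-34 + 9))²) - (((-625 + 330) + 11) - 1*1630) = √(√(-25))*(-53 + 2*(√(-25))²) - ((-295 + 11) - 1630) = √(5*I)*(-53 + 2*(5*I)²) - (-284 - 1630) = (√5*√I)*(-53 + 2*(-25)) - 1*(-1914) = (√5*√I)*(-53 - 50) + 1914 = (√5*√I)*(-103) + 1914 = -103*√5*√I + 1914 = 1914 - 103*√5*√I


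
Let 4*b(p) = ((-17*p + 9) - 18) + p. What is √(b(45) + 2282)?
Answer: √8399/2 ≈ 45.823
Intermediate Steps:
b(p) = -9/4 - 4*p (b(p) = (((-17*p + 9) - 18) + p)/4 = (((9 - 17*p) - 18) + p)/4 = ((-9 - 17*p) + p)/4 = (-9 - 16*p)/4 = -9/4 - 4*p)
√(b(45) + 2282) = √((-9/4 - 4*45) + 2282) = √((-9/4 - 180) + 2282) = √(-729/4 + 2282) = √(8399/4) = √8399/2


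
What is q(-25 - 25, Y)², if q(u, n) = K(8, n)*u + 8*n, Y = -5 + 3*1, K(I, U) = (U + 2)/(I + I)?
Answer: 256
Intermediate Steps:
K(I, U) = (2 + U)/(2*I) (K(I, U) = (2 + U)/((2*I)) = (2 + U)*(1/(2*I)) = (2 + U)/(2*I))
Y = -2 (Y = -5 + 3 = -2)
q(u, n) = 8*n + u*(⅛ + n/16) (q(u, n) = ((½)*(2 + n)/8)*u + 8*n = ((½)*(⅛)*(2 + n))*u + 8*n = (⅛ + n/16)*u + 8*n = u*(⅛ + n/16) + 8*n = 8*n + u*(⅛ + n/16))
q(-25 - 25, Y)² = (8*(-2) + (-25 - 25)*(2 - 2)/16)² = (-16 + (1/16)*(-50)*0)² = (-16 + 0)² = (-16)² = 256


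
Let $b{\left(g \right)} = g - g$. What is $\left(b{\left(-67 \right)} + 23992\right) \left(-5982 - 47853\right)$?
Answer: $-1291609320$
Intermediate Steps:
$b{\left(g \right)} = 0$
$\left(b{\left(-67 \right)} + 23992\right) \left(-5982 - 47853\right) = \left(0 + 23992\right) \left(-5982 - 47853\right) = 23992 \left(-53835\right) = -1291609320$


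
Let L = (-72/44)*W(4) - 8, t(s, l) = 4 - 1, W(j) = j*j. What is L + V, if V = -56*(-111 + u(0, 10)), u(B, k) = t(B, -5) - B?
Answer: 66152/11 ≈ 6013.8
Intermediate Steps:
W(j) = j**2
t(s, l) = 3
u(B, k) = 3 - B
V = 6048 (V = -56*(-111 + (3 - 1*0)) = -56*(-111 + (3 + 0)) = -56*(-111 + 3) = -56*(-108) = 6048)
L = -376/11 (L = -72/44*4**2 - 8 = -72*1/44*16 - 8 = -18/11*16 - 8 = -288/11 - 8 = -376/11 ≈ -34.182)
L + V = -376/11 + 6048 = 66152/11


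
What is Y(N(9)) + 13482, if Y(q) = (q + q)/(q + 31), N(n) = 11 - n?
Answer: 444910/33 ≈ 13482.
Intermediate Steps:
Y(q) = 2*q/(31 + q) (Y(q) = (2*q)/(31 + q) = 2*q/(31 + q))
Y(N(9)) + 13482 = 2*(11 - 1*9)/(31 + (11 - 1*9)) + 13482 = 2*(11 - 9)/(31 + (11 - 9)) + 13482 = 2*2/(31 + 2) + 13482 = 2*2/33 + 13482 = 2*2*(1/33) + 13482 = 4/33 + 13482 = 444910/33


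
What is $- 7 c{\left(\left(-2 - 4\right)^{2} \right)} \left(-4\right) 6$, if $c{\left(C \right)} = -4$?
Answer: $-672$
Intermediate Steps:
$- 7 c{\left(\left(-2 - 4\right)^{2} \right)} \left(-4\right) 6 = \left(-7\right) \left(-4\right) \left(-4\right) 6 = 28 \left(-4\right) 6 = \left(-112\right) 6 = -672$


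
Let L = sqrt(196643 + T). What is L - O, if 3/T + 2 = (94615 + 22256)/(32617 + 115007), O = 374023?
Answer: -374023 + sqrt(695197512534467)/59459 ≈ -3.7358e+5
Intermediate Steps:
T = -147624/59459 (T = 3/(-2 + (94615 + 22256)/(32617 + 115007)) = 3/(-2 + 116871/147624) = 3/(-2 + 116871*(1/147624)) = 3/(-2 + 38957/49208) = 3/(-59459/49208) = 3*(-49208/59459) = -147624/59459 ≈ -2.4828)
L = sqrt(695197512534467)/59459 (L = sqrt(196643 - 147624/59459) = sqrt(11692048513/59459) = sqrt(695197512534467)/59459 ≈ 443.44)
L - O = sqrt(695197512534467)/59459 - 1*374023 = sqrt(695197512534467)/59459 - 374023 = -374023 + sqrt(695197512534467)/59459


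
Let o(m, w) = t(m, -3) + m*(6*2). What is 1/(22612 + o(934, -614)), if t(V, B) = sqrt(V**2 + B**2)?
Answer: 6764/228584007 - sqrt(872365)/1142920035 ≈ 2.8774e-5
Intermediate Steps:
t(V, B) = sqrt(B**2 + V**2)
o(m, w) = sqrt(9 + m**2) + 12*m (o(m, w) = sqrt((-3)**2 + m**2) + m*(6*2) = sqrt(9 + m**2) + m*12 = sqrt(9 + m**2) + 12*m)
1/(22612 + o(934, -614)) = 1/(22612 + (sqrt(9 + 934**2) + 12*934)) = 1/(22612 + (sqrt(9 + 872356) + 11208)) = 1/(22612 + (sqrt(872365) + 11208)) = 1/(22612 + (11208 + sqrt(872365))) = 1/(33820 + sqrt(872365))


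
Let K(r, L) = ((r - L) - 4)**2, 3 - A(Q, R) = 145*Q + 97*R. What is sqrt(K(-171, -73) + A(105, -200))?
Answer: sqrt(14582) ≈ 120.76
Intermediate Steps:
A(Q, R) = 3 - 145*Q - 97*R (A(Q, R) = 3 - (145*Q + 97*R) = 3 - (97*R + 145*Q) = 3 + (-145*Q - 97*R) = 3 - 145*Q - 97*R)
K(r, L) = (-4 + r - L)**2
sqrt(K(-171, -73) + A(105, -200)) = sqrt((4 - 73 - 1*(-171))**2 + (3 - 145*105 - 97*(-200))) = sqrt((4 - 73 + 171)**2 + (3 - 15225 + 19400)) = sqrt(102**2 + 4178) = sqrt(10404 + 4178) = sqrt(14582)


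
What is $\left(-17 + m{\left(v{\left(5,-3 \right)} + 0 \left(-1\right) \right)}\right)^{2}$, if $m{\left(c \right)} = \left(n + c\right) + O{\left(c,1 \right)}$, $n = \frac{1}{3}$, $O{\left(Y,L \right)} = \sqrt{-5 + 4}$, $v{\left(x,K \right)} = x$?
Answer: $\frac{1216}{9} - \frac{70 i}{3} \approx 135.11 - 23.333 i$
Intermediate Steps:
$O{\left(Y,L \right)} = i$ ($O{\left(Y,L \right)} = \sqrt{-1} = i$)
$n = \frac{1}{3} \approx 0.33333$
$m{\left(c \right)} = \frac{1}{3} + i + c$ ($m{\left(c \right)} = \left(\frac{1}{3} + c\right) + i = \frac{1}{3} + i + c$)
$\left(-17 + m{\left(v{\left(5,-3 \right)} + 0 \left(-1\right) \right)}\right)^{2} = \left(-17 + \left(\frac{1}{3} + i + \left(5 + 0 \left(-1\right)\right)\right)\right)^{2} = \left(-17 + \left(\frac{1}{3} + i + \left(5 + 0\right)\right)\right)^{2} = \left(-17 + \left(\frac{1}{3} + i + 5\right)\right)^{2} = \left(-17 + \left(\frac{16}{3} + i\right)\right)^{2} = \left(- \frac{35}{3} + i\right)^{2}$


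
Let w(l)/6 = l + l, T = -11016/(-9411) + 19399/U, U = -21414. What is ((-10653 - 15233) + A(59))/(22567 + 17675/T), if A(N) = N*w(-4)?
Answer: -102107107462/317703334733 ≈ -0.32139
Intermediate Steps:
T = 17777545/67175718 (T = -11016/(-9411) + 19399/(-21414) = -11016*(-1/9411) + 19399*(-1/21414) = 3672/3137 - 19399/21414 = 17777545/67175718 ≈ 0.26464)
w(l) = 12*l (w(l) = 6*(l + l) = 6*(2*l) = 12*l)
A(N) = -48*N (A(N) = N*(12*(-4)) = N*(-48) = -48*N)
((-10653 - 15233) + A(59))/(22567 + 17675/T) = ((-10653 - 15233) - 48*59)/(22567 + 17675/(17777545/67175718)) = (-25886 - 2832)/(22567 + 17675*(67175718/17777545)) = -28718/(22567 + 237466163130/3555509) = -28718/317703334733/3555509 = -28718*3555509/317703334733 = -102107107462/317703334733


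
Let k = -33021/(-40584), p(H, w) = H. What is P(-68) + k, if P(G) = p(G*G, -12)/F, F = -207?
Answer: -60275023/2800296 ≈ -21.525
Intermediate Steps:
k = 11007/13528 (k = -33021*(-1/40584) = 11007/13528 ≈ 0.81365)
P(G) = -G²/207 (P(G) = (G*G)/(-207) = G²*(-1/207) = -G²/207)
P(-68) + k = -1/207*(-68)² + 11007/13528 = -1/207*4624 + 11007/13528 = -4624/207 + 11007/13528 = -60275023/2800296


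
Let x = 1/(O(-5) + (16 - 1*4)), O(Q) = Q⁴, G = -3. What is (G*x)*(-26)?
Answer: 6/49 ≈ 0.12245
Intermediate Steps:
x = 1/637 (x = 1/((-5)⁴ + (16 - 1*4)) = 1/(625 + (16 - 4)) = 1/(625 + 12) = 1/637 ≈ 0.0015699)
(G*x)*(-26) = -3*1/637*(-26) = -3/637*(-26) = 6/49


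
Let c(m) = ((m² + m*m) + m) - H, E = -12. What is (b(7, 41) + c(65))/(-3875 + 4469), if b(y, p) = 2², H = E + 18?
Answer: 8513/594 ≈ 14.332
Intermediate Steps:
H = 6 (H = -12 + 18 = 6)
c(m) = -6 + m + 2*m² (c(m) = ((m² + m*m) + m) - 1*6 = ((m² + m²) + m) - 6 = (2*m² + m) - 6 = (m + 2*m²) - 6 = -6 + m + 2*m²)
b(y, p) = 4
(b(7, 41) + c(65))/(-3875 + 4469) = (4 + (-6 + 65 + 2*65²))/(-3875 + 4469) = (4 + (-6 + 65 + 2*4225))/594 = (4 + (-6 + 65 + 8450))*(1/594) = (4 + 8509)*(1/594) = 8513*(1/594) = 8513/594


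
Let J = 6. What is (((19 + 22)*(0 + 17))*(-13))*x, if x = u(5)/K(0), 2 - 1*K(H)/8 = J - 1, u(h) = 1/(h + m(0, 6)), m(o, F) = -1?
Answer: 9061/96 ≈ 94.385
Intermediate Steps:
u(h) = 1/(-1 + h) (u(h) = 1/(h - 1) = 1/(-1 + h))
K(H) = -24 (K(H) = 16 - 8*(6 - 1) = 16 - 8*5 = 16 - 40 = -24)
x = -1/96 (x = 1/((-1 + 5)*(-24)) = -1/24/4 = (¼)*(-1/24) = -1/96 ≈ -0.010417)
(((19 + 22)*(0 + 17))*(-13))*x = (((19 + 22)*(0 + 17))*(-13))*(-1/96) = ((41*17)*(-13))*(-1/96) = (697*(-13))*(-1/96) = -9061*(-1/96) = 9061/96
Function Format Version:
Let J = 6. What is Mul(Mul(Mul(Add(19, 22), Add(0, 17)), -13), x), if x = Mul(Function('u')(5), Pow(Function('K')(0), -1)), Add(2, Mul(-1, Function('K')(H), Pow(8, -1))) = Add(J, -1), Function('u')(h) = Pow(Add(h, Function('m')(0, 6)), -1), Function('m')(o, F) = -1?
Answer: Rational(9061, 96) ≈ 94.385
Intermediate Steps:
Function('u')(h) = Pow(Add(-1, h), -1) (Function('u')(h) = Pow(Add(h, -1), -1) = Pow(Add(-1, h), -1))
Function('K')(H) = -24 (Function('K')(H) = Add(16, Mul(-8, Add(6, -1))) = Add(16, Mul(-8, 5)) = Add(16, -40) = -24)
x = Rational(-1, 96) (x = Mul(Pow(Add(-1, 5), -1), Pow(-24, -1)) = Mul(Pow(4, -1), Rational(-1, 24)) = Mul(Rational(1, 4), Rational(-1, 24)) = Rational(-1, 96) ≈ -0.010417)
Mul(Mul(Mul(Add(19, 22), Add(0, 17)), -13), x) = Mul(Mul(Mul(Add(19, 22), Add(0, 17)), -13), Rational(-1, 96)) = Mul(Mul(Mul(41, 17), -13), Rational(-1, 96)) = Mul(Mul(697, -13), Rational(-1, 96)) = Mul(-9061, Rational(-1, 96)) = Rational(9061, 96)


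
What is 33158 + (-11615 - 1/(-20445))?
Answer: 440446636/20445 ≈ 21543.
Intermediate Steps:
33158 + (-11615 - 1/(-20445)) = 33158 + (-11615 - 1*(-1/20445)) = 33158 + (-11615 + 1/20445) = 33158 - 237468674/20445 = 440446636/20445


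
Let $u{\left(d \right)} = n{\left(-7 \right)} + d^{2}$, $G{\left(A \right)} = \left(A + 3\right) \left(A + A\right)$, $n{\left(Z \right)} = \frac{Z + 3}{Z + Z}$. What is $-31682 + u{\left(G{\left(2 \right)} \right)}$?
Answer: $- \frac{218972}{7} \approx -31282.0$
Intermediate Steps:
$n{\left(Z \right)} = \frac{3 + Z}{2 Z}$
$G{\left(A \right)} = 2 A \left(3 + A\right)$ ($G{\left(A \right)} = \left(3 + A\right) 2 A = 2 A \left(3 + A\right)$)
$u{\left(d \right)} = \frac{2}{7} + d^{2}$ ($u{\left(d \right)} = \frac{3 - 7}{2 \left(-7\right)} + d^{2} = \frac{1}{2} \left(- \frac{1}{7}\right) \left(-4\right) + d^{2} = \frac{2}{7} + d^{2}$)
$-31682 + u{\left(G{\left(2 \right)} \right)} = -31682 + \left(\frac{2}{7} + \left(2 \cdot 2 \left(3 + 2\right)\right)^{2}\right) = -31682 + \left(\frac{2}{7} + \left(2 \cdot 2 \cdot 5\right)^{2}\right) = -31682 + \left(\frac{2}{7} + 20^{2}\right) = -31682 + \left(\frac{2}{7} + 400\right) = -31682 + \frac{2802}{7} = - \frac{218972}{7}$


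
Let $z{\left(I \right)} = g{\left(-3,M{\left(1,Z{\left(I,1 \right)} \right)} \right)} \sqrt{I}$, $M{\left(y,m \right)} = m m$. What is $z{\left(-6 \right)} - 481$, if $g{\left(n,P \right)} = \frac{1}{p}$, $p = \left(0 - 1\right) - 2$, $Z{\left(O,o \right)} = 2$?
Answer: $-481 - \frac{i \sqrt{6}}{3} \approx -481.0 - 0.8165 i$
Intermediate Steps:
$p = -3$ ($p = -1 - 2 = -3$)
$M{\left(y,m \right)} = m^{2}$
$g{\left(n,P \right)} = - \frac{1}{3}$ ($g{\left(n,P \right)} = \frac{1}{-3} = - \frac{1}{3}$)
$z{\left(I \right)} = - \frac{\sqrt{I}}{3}$
$z{\left(-6 \right)} - 481 = - \frac{\sqrt{-6}}{3} - 481 = - \frac{i \sqrt{6}}{3} - 481 = -481 - \frac{i \sqrt{6}}{3}$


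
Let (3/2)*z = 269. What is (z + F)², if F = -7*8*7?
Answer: 407044/9 ≈ 45227.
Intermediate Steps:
F = -392 (F = -56*7 = -392)
z = 538/3 (z = (⅔)*269 = 538/3 ≈ 179.33)
(z + F)² = (538/3 - 392)² = (-638/3)² = 407044/9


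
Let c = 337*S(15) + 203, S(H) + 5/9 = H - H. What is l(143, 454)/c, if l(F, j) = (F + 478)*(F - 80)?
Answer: 352107/142 ≈ 2479.6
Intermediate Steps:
S(H) = -5/9 (S(H) = -5/9 + (H - H) = -5/9 + 0 = -5/9)
l(F, j) = (-80 + F)*(478 + F) (l(F, j) = (478 + F)*(-80 + F) = (-80 + F)*(478 + F))
c = 142/9 (c = 337*(-5/9) + 203 = -1685/9 + 203 = 142/9 ≈ 15.778)
l(143, 454)/c = (-38240 + 143² + 398*143)/(142/9) = (-38240 + 20449 + 56914)*(9/142) = 39123*(9/142) = 352107/142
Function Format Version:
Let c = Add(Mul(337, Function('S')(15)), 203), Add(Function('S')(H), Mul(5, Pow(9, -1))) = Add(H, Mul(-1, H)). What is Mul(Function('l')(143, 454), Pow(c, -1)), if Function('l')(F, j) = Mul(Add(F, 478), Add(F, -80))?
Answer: Rational(352107, 142) ≈ 2479.6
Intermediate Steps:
Function('S')(H) = Rational(-5, 9) (Function('S')(H) = Add(Rational(-5, 9), Add(H, Mul(-1, H))) = Add(Rational(-5, 9), 0) = Rational(-5, 9))
Function('l')(F, j) = Mul(Add(-80, F), Add(478, F)) (Function('l')(F, j) = Mul(Add(478, F), Add(-80, F)) = Mul(Add(-80, F), Add(478, F)))
c = Rational(142, 9) (c = Add(Mul(337, Rational(-5, 9)), 203) = Add(Rational(-1685, 9), 203) = Rational(142, 9) ≈ 15.778)
Mul(Function('l')(143, 454), Pow(c, -1)) = Mul(Add(-38240, Pow(143, 2), Mul(398, 143)), Pow(Rational(142, 9), -1)) = Mul(Add(-38240, 20449, 56914), Rational(9, 142)) = Mul(39123, Rational(9, 142)) = Rational(352107, 142)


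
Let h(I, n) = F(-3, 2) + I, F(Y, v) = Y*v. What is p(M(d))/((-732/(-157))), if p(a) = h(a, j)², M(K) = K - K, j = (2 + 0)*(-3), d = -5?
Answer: 471/61 ≈ 7.7213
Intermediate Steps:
j = -6 (j = 2*(-3) = -6)
h(I, n) = -6 + I (h(I, n) = -3*2 + I = -6 + I)
M(K) = 0
p(a) = (-6 + a)²
p(M(d))/((-732/(-157))) = (-6 + 0)²/((-732/(-157))) = (-6)²/((-732*(-1/157))) = 36/(732/157) = 36*(157/732) = 471/61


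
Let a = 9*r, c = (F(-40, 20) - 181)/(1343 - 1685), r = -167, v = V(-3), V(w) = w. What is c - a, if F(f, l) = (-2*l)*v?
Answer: 514087/342 ≈ 1503.2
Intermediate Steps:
v = -3
F(f, l) = 6*l (F(f, l) = -2*l*(-3) = 6*l)
c = 61/342 (c = (6*20 - 181)/(1343 - 1685) = (120 - 181)/(-342) = -61*(-1/342) = 61/342 ≈ 0.17836)
a = -1503 (a = 9*(-167) = -1503)
c - a = 61/342 - 1*(-1503) = 61/342 + 1503 = 514087/342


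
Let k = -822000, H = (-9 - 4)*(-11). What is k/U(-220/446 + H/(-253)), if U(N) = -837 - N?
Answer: 527004750/535943 ≈ 983.32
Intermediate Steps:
H = 143 (H = -13*(-11) = 143)
k/U(-220/446 + H/(-253)) = -822000/(-837 - (-220/446 + 143/(-253))) = -822000/(-837 - (-220*1/446 + 143*(-1/253))) = -822000/(-837 - (-110/223 - 13/23)) = -822000/(-837 - 1*(-5429/5129)) = -822000/(-837 + 5429/5129) = -822000/(-4287544/5129) = -822000*(-5129/4287544) = 527004750/535943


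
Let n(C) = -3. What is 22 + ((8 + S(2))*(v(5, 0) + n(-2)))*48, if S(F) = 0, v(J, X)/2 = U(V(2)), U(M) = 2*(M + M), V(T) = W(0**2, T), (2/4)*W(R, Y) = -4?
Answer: -25706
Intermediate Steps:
W(R, Y) = -8 (W(R, Y) = 2*(-4) = -8)
V(T) = -8
U(M) = 4*M (U(M) = 2*(2*M) = 4*M)
v(J, X) = -64 (v(J, X) = 2*(4*(-8)) = 2*(-32) = -64)
22 + ((8 + S(2))*(v(5, 0) + n(-2)))*48 = 22 + ((8 + 0)*(-64 - 3))*48 = 22 + (8*(-67))*48 = 22 - 536*48 = 22 - 25728 = -25706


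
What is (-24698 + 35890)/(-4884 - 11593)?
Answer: -11192/16477 ≈ -0.67925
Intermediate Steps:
(-24698 + 35890)/(-4884 - 11593) = 11192/(-16477) = 11192*(-1/16477) = -11192/16477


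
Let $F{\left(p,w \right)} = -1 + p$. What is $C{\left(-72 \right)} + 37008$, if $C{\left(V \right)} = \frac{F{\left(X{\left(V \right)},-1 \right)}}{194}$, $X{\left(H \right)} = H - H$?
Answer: $\frac{7179551}{194} \approx 37008.0$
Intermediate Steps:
$X{\left(H \right)} = 0$
$C{\left(V \right)} = - \frac{1}{194}$ ($C{\left(V \right)} = \frac{-1 + 0}{194} = \left(-1\right) \frac{1}{194} = - \frac{1}{194}$)
$C{\left(-72 \right)} + 37008 = - \frac{1}{194} + 37008 = \frac{7179551}{194}$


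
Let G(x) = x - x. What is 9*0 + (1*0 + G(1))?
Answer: 0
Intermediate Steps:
G(x) = 0
9*0 + (1*0 + G(1)) = 9*0 + (1*0 + 0) = 0 + (0 + 0) = 0 + 0 = 0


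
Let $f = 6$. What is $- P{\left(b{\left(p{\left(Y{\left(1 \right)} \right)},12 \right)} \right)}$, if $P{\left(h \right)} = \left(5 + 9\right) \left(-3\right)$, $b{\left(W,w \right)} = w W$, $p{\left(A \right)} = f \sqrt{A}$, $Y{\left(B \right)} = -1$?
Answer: $42$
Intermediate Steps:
$p{\left(A \right)} = 6 \sqrt{A}$
$b{\left(W,w \right)} = W w$
$P{\left(h \right)} = -42$ ($P{\left(h \right)} = 14 \left(-3\right) = -42$)
$- P{\left(b{\left(p{\left(Y{\left(1 \right)} \right)},12 \right)} \right)} = \left(-1\right) \left(-42\right) = 42$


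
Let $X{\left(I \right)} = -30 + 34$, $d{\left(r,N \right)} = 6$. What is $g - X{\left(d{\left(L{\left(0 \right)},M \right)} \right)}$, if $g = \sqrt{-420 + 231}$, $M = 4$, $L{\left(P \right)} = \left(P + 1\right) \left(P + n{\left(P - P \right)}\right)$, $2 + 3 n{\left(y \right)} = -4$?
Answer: $-4 + 3 i \sqrt{21} \approx -4.0 + 13.748 i$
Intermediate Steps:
$n{\left(y \right)} = -2$ ($n{\left(y \right)} = - \frac{2}{3} + \frac{1}{3} \left(-4\right) = - \frac{2}{3} - \frac{4}{3} = -2$)
$L{\left(P \right)} = \left(1 + P\right) \left(-2 + P\right)$ ($L{\left(P \right)} = \left(P + 1\right) \left(P - 2\right) = \left(1 + P\right) \left(-2 + P\right)$)
$X{\left(I \right)} = 4$
$g = 3 i \sqrt{21}$ ($g = \sqrt{-189} = 3 i \sqrt{21} \approx 13.748 i$)
$g - X{\left(d{\left(L{\left(0 \right)},M \right)} \right)} = 3 i \sqrt{21} - 4 = -4 + 3 i \sqrt{21}$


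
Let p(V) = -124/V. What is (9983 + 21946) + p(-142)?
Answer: 2267021/71 ≈ 31930.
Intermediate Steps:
(9983 + 21946) + p(-142) = (9983 + 21946) - 124/(-142) = 31929 - 124*(-1/142) = 31929 + 62/71 = 2267021/71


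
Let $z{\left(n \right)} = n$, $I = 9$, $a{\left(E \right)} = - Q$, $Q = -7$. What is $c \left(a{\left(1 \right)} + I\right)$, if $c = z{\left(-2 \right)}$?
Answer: $-32$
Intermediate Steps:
$a{\left(E \right)} = 7$ ($a{\left(E \right)} = \left(-1\right) \left(-7\right) = 7$)
$c = -2$
$c \left(a{\left(1 \right)} + I\right) = - 2 \left(7 + 9\right) = \left(-2\right) 16 = -32$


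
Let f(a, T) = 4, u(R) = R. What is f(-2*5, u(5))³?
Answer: 64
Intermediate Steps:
f(-2*5, u(5))³ = 4³ = 64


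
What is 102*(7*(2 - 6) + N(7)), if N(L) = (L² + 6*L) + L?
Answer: 7140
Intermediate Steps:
N(L) = L² + 7*L
102*(7*(2 - 6) + N(7)) = 102*(7*(2 - 6) + 7*(7 + 7)) = 102*(7*(-4) + 7*14) = 102*(-28 + 98) = 102*70 = 7140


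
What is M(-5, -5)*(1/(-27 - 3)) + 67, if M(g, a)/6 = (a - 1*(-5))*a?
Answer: 67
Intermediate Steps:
M(g, a) = 6*a*(5 + a) (M(g, a) = 6*((a - 1*(-5))*a) = 6*((a + 5)*a) = 6*((5 + a)*a) = 6*(a*(5 + a)) = 6*a*(5 + a))
M(-5, -5)*(1/(-27 - 3)) + 67 = (6*(-5)*(5 - 5))*(1/(-27 - 3)) + 67 = (6*(-5)*0)*(1/(-30)) + 67 = 0*(-1/30*1) + 67 = 0*(-1/30) + 67 = 0 + 67 = 67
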